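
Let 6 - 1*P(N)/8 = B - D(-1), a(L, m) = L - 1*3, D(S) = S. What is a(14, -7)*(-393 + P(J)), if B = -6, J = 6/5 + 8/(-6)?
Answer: -3355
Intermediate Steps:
J = -2/15 (J = 6*(⅕) + 8*(-⅙) = 6/5 - 4/3 = -2/15 ≈ -0.13333)
a(L, m) = -3 + L (a(L, m) = L - 3 = -3 + L)
P(N) = 88 (P(N) = 48 - 8*(-6 - 1*(-1)) = 48 - 8*(-6 + 1) = 48 - 8*(-5) = 48 + 40 = 88)
a(14, -7)*(-393 + P(J)) = (-3 + 14)*(-393 + 88) = 11*(-305) = -3355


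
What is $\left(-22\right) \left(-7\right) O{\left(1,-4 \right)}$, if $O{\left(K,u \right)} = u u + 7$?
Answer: $3542$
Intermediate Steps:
$O{\left(K,u \right)} = 7 + u^{2}$ ($O{\left(K,u \right)} = u^{2} + 7 = 7 + u^{2}$)
$\left(-22\right) \left(-7\right) O{\left(1,-4 \right)} = \left(-22\right) \left(-7\right) \left(7 + \left(-4\right)^{2}\right) = 154 \left(7 + 16\right) = 154 \cdot 23 = 3542$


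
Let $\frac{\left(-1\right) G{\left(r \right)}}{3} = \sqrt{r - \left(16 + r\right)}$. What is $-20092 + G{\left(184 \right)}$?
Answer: $-20092 - 12 i \approx -20092.0 - 12.0 i$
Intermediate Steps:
$G{\left(r \right)} = - 12 i$ ($G{\left(r \right)} = - 3 \sqrt{r - \left(16 + r\right)} = - 3 \sqrt{-16} = - 3 \cdot 4 i = - 12 i$)
$-20092 + G{\left(184 \right)} = -20092 - 12 i$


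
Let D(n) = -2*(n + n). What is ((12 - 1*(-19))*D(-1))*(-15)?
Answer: -1860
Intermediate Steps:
D(n) = -4*n
((12 - 1*(-19))*D(-1))*(-15) = ((12 - 1*(-19))*(-4*(-1)))*(-15) = ((12 + 19)*4)*(-15) = (31*4)*(-15) = 124*(-15) = -1860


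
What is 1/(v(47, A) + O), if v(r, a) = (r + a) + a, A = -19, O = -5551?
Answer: -1/5542 ≈ -0.00018044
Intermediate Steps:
v(r, a) = r + 2*a (v(r, a) = (a + r) + a = r + 2*a)
1/(v(47, A) + O) = 1/((47 + 2*(-19)) - 5551) = 1/((47 - 38) - 5551) = 1/(9 - 5551) = 1/(-5542) = -1/5542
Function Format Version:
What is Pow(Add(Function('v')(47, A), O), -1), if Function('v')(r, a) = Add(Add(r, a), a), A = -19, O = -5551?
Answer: Rational(-1, 5542) ≈ -0.00018044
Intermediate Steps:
Function('v')(r, a) = Add(r, Mul(2, a)) (Function('v')(r, a) = Add(Add(a, r), a) = Add(r, Mul(2, a)))
Pow(Add(Function('v')(47, A), O), -1) = Pow(Add(Add(47, Mul(2, -19)), -5551), -1) = Pow(Add(Add(47, -38), -5551), -1) = Pow(Add(9, -5551), -1) = Pow(-5542, -1) = Rational(-1, 5542)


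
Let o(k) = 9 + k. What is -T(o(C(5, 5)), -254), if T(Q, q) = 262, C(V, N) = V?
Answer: -262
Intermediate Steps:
-T(o(C(5, 5)), -254) = -1*262 = -262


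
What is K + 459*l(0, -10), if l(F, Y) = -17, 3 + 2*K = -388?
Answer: -15997/2 ≈ -7998.5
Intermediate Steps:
K = -391/2 (K = -3/2 + (1/2)*(-388) = -3/2 - 194 = -391/2 ≈ -195.50)
K + 459*l(0, -10) = -391/2 + 459*(-17) = -391/2 - 7803 = -15997/2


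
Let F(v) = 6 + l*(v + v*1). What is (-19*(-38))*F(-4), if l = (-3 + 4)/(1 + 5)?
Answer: 10108/3 ≈ 3369.3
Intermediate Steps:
l = ⅙ (l = 1/6 = 1*(⅙) = ⅙ ≈ 0.16667)
F(v) = 6 + v/3 (F(v) = 6 + (v + v*1)/6 = 6 + (v + v)/6 = 6 + (2*v)/6 = 6 + v/3)
(-19*(-38))*F(-4) = (-19*(-38))*(6 + (⅓)*(-4)) = 722*(6 - 4/3) = 722*(14/3) = 10108/3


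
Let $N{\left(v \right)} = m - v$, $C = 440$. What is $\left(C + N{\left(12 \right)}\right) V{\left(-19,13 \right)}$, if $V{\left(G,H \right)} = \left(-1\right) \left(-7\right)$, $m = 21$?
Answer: $3143$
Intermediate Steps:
$V{\left(G,H \right)} = 7$
$N{\left(v \right)} = 21 - v$
$\left(C + N{\left(12 \right)}\right) V{\left(-19,13 \right)} = \left(440 + \left(21 - 12\right)\right) 7 = \left(440 + 9\right) 7 = 449 \cdot 7 = 3143$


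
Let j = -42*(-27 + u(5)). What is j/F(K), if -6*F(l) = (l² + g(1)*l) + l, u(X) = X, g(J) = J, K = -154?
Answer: -9/38 ≈ -0.23684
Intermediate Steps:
F(l) = -l/3 - l²/6 (F(l) = -((l² + 1*l) + l)/6 = -((l² + l) + l)/6 = -((l + l²) + l)/6 = -(l² + 2*l)/6 = -l/3 - l²/6)
j = 924 (j = -42*(-27 + 5) = -42*(-22) = 924)
j/F(K) = 924/((-⅙*(-154)*(2 - 154))) = 924/((-⅙*(-154)*(-152))) = 924/(-11704/3) = 924*(-3/11704) = -9/38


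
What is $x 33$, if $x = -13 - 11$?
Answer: $-792$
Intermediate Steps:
$x = -24$
$x 33 = \left(-24\right) 33 = -792$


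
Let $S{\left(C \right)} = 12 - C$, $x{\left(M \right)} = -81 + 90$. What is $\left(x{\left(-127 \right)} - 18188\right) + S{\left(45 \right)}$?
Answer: $-18212$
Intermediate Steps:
$x{\left(M \right)} = 9$
$\left(x{\left(-127 \right)} - 18188\right) + S{\left(45 \right)} = \left(9 - 18188\right) + \left(12 - 45\right) = -18179 + \left(12 - 45\right) = -18179 - 33 = -18212$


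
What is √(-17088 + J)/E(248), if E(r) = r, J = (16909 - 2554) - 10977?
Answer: I*√13710/248 ≈ 0.47214*I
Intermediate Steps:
J = 3378 (J = 14355 - 10977 = 3378)
√(-17088 + J)/E(248) = √(-17088 + 3378)/248 = √(-13710)*(1/248) = (I*√13710)*(1/248) = I*√13710/248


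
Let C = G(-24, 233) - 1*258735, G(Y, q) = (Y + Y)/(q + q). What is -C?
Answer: 60285279/233 ≈ 2.5874e+5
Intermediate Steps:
G(Y, q) = Y/q (G(Y, q) = (2*Y)/((2*q)) = (2*Y)*(1/(2*q)) = Y/q)
C = -60285279/233 (C = -24/233 - 1*258735 = -24*1/233 - 258735 = -24/233 - 258735 = -60285279/233 ≈ -2.5874e+5)
-C = -1*(-60285279/233) = 60285279/233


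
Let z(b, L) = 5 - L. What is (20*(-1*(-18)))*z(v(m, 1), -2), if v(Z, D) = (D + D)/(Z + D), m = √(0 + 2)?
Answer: 2520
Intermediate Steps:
m = √2 ≈ 1.4142
v(Z, D) = 2*D/(D + Z) (v(Z, D) = (2*D)/(D + Z) = 2*D/(D + Z))
(20*(-1*(-18)))*z(v(m, 1), -2) = (20*(-1*(-18)))*(5 - 1*(-2)) = (20*18)*(5 + 2) = 360*7 = 2520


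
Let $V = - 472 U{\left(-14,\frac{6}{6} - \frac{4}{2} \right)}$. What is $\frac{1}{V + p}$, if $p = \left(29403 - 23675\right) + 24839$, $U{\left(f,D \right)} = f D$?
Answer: $\frac{1}{23959} \approx 4.1738 \cdot 10^{-5}$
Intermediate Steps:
$U{\left(f,D \right)} = D f$
$V = -6608$ ($V = - 472 \left(\frac{6}{6} - \frac{4}{2}\right) \left(-14\right) = - 472 \left(6 \cdot \frac{1}{6} - 2\right) \left(-14\right) = - 472 \left(1 - 2\right) \left(-14\right) = - 472 \left(\left(-1\right) \left(-14\right)\right) = \left(-472\right) 14 = -6608$)
$p = 30567$ ($p = 5728 + 24839 = 30567$)
$\frac{1}{V + p} = \frac{1}{-6608 + 30567} = \frac{1}{23959}$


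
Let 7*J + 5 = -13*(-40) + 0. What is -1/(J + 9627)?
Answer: -7/67904 ≈ -0.00010309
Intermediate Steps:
J = 515/7 (J = -5/7 + (-13*(-40) + 0)/7 = -5/7 + (520 + 0)/7 = -5/7 + (1/7)*520 = -5/7 + 520/7 = 515/7 ≈ 73.571)
-1/(J + 9627) = -1/(515/7 + 9627) = -1/67904/7 = -1*7/67904 = -7/67904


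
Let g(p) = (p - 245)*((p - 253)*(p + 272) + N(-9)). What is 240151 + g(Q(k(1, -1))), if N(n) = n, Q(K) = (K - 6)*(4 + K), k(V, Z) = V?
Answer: 18782401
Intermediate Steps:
Q(K) = (-6 + K)*(4 + K)
g(p) = (-245 + p)*(-9 + (-253 + p)*(272 + p)) (g(p) = (p - 245)*((p - 253)*(p + 272) - 9) = (-245 + p)*((-253 + p)*(272 + p) - 9) = (-245 + p)*(-9 + (-253 + p)*(272 + p)))
240151 + g(Q(k(1, -1))) = 240151 + (16862125 + (-24 + 1² - 2*1)³ - 73480*(-24 + 1² - 2*1) - 226*(-24 + 1² - 2*1)²) = 240151 + (16862125 + (-24 + 1 - 2)³ - 73480*(-24 + 1 - 2) - 226*(-24 + 1 - 2)²) = 240151 + (16862125 + (-25)³ - 73480*(-25) - 226*(-25)²) = 240151 + (16862125 - 15625 + 1837000 - 226*625) = 240151 + (16862125 - 15625 + 1837000 - 141250) = 240151 + 18542250 = 18782401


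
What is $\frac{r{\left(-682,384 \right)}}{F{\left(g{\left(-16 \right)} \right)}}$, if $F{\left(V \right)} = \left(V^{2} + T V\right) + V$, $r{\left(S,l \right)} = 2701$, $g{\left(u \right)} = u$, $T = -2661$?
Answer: $\frac{2701}{42816} \approx 0.063084$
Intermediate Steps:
$F{\left(V \right)} = V^{2} - 2660 V$ ($F{\left(V \right)} = \left(V^{2} - 2661 V\right) + V = V^{2} - 2660 V$)
$\frac{r{\left(-682,384 \right)}}{F{\left(g{\left(-16 \right)} \right)}} = \frac{2701}{\left(-16\right) \left(-2660 - 16\right)} = \frac{2701}{\left(-16\right) \left(-2676\right)} = \frac{2701}{42816}$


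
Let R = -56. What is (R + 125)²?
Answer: 4761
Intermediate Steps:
(R + 125)² = (-56 + 125)² = 69² = 4761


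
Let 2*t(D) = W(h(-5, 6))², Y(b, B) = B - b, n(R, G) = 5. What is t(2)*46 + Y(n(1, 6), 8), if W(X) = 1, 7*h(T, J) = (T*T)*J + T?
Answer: 26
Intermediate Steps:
h(T, J) = T/7 + J*T²/7 (h(T, J) = ((T*T)*J + T)/7 = (T²*J + T)/7 = (J*T² + T)/7 = (T + J*T²)/7 = T/7 + J*T²/7)
t(D) = ½ (t(D) = (½)*1² = (½)*1 = ½)
t(2)*46 + Y(n(1, 6), 8) = (½)*46 + (8 - 1*5) = 23 + (8 - 5) = 23 + 3 = 26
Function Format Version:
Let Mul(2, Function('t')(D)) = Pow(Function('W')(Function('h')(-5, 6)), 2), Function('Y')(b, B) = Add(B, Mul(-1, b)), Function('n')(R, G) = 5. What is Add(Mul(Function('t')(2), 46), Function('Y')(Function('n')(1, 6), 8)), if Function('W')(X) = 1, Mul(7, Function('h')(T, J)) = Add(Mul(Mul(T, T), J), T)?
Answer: 26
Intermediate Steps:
Function('h')(T, J) = Add(Mul(Rational(1, 7), T), Mul(Rational(1, 7), J, Pow(T, 2))) (Function('h')(T, J) = Mul(Rational(1, 7), Add(Mul(Mul(T, T), J), T)) = Mul(Rational(1, 7), Add(Mul(Pow(T, 2), J), T)) = Mul(Rational(1, 7), Add(Mul(J, Pow(T, 2)), T)) = Mul(Rational(1, 7), Add(T, Mul(J, Pow(T, 2)))) = Add(Mul(Rational(1, 7), T), Mul(Rational(1, 7), J, Pow(T, 2))))
Function('t')(D) = Rational(1, 2) (Function('t')(D) = Mul(Rational(1, 2), Pow(1, 2)) = Mul(Rational(1, 2), 1) = Rational(1, 2))
Add(Mul(Function('t')(2), 46), Function('Y')(Function('n')(1, 6), 8)) = Add(Mul(Rational(1, 2), 46), Add(8, Mul(-1, 5))) = Add(23, Add(8, -5)) = Add(23, 3) = 26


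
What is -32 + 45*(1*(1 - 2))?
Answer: -77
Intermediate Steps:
-32 + 45*(1*(1 - 2)) = -32 + 45*(1*(-1)) = -32 + 45*(-1) = -32 - 45 = -77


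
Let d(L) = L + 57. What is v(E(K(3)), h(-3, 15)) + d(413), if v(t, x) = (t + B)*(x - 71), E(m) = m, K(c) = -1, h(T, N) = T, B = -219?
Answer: 16750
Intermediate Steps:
v(t, x) = (-219 + t)*(-71 + x) (v(t, x) = (t - 219)*(x - 71) = (-219 + t)*(-71 + x))
d(L) = 57 + L
v(E(K(3)), h(-3, 15)) + d(413) = (15549 - 219*(-3) - 71*(-1) - 1*(-3)) + (57 + 413) = (15549 + 657 + 71 + 3) + 470 = 16280 + 470 = 16750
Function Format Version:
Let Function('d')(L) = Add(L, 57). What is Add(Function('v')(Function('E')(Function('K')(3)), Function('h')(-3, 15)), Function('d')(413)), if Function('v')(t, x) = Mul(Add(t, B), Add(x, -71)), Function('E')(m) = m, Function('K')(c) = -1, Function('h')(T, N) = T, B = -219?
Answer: 16750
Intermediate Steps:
Function('v')(t, x) = Mul(Add(-219, t), Add(-71, x)) (Function('v')(t, x) = Mul(Add(t, -219), Add(x, -71)) = Mul(Add(-219, t), Add(-71, x)))
Function('d')(L) = Add(57, L)
Add(Function('v')(Function('E')(Function('K')(3)), Function('h')(-3, 15)), Function('d')(413)) = Add(Add(15549, Mul(-219, -3), Mul(-71, -1), Mul(-1, -3)), Add(57, 413)) = Add(Add(15549, 657, 71, 3), 470) = Add(16280, 470) = 16750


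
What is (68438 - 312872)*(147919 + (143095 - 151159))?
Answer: -34185317070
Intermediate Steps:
(68438 - 312872)*(147919 + (143095 - 151159)) = -244434*(147919 - 8064) = -244434*139855 = -34185317070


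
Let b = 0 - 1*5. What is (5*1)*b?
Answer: -25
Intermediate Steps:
b = -5 (b = 0 - 5 = -5)
(5*1)*b = (5*1)*(-5) = 5*(-5) = -25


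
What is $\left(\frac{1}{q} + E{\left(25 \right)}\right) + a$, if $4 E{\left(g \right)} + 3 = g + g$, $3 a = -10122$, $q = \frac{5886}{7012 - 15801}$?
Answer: $- \frac{39597985}{11772} \approx -3363.7$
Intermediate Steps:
$q = - \frac{5886}{8789}$ ($q = \frac{5886}{7012 - 15801} = \frac{5886}{-8789} = 5886 \left(- \frac{1}{8789}\right) = - \frac{5886}{8789} \approx -0.6697$)
$a = -3374$ ($a = \frac{1}{3} \left(-10122\right) = -3374$)
$E{\left(g \right)} = - \frac{3}{4} + \frac{g}{2}$ ($E{\left(g \right)} = - \frac{3}{4} + \frac{g + g}{4} = - \frac{3}{4} + \frac{2 g}{4} = - \frac{3}{4} + \frac{g}{2}$)
$\left(\frac{1}{q} + E{\left(25 \right)}\right) + a = \left(\frac{1}{- \frac{5886}{8789}} + \left(- \frac{3}{4} + \frac{1}{2} \cdot 25\right)\right) - 3374 = \left(- \frac{8789}{5886} + \left(- \frac{3}{4} + \frac{25}{2}\right)\right) - 3374 = \left(- \frac{8789}{5886} + \frac{47}{4}\right) - 3374 = \frac{120743}{11772} - 3374 = - \frac{39597985}{11772}$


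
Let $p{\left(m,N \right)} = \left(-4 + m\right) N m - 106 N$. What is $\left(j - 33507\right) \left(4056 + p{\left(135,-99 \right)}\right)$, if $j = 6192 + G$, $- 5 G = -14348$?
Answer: $42443692431$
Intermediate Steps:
$G = \frac{14348}{5}$ ($G = \left(- \frac{1}{5}\right) \left(-14348\right) = \frac{14348}{5} \approx 2869.6$)
$p{\left(m,N \right)} = - 106 N + N m \left(-4 + m\right)$ ($p{\left(m,N \right)} = N \left(-4 + m\right) m - 106 N = N m \left(-4 + m\right) - 106 N = - 106 N + N m \left(-4 + m\right)$)
$j = \frac{45308}{5}$ ($j = 6192 + \frac{14348}{5} = \frac{45308}{5} \approx 9061.6$)
$\left(j - 33507\right) \left(4056 + p{\left(135,-99 \right)}\right) = \left(\frac{45308}{5} - 33507\right) \left(4056 - 99 \left(-106 + 135^{2} - 540\right)\right) = - \frac{122227 \left(4056 - 99 \left(-106 + 18225 - 540\right)\right)}{5} = - \frac{122227 \left(4056 - 1740321\right)}{5} = \left(- \frac{122227}{5}\right) \left(-1736265\right) = 42443692431$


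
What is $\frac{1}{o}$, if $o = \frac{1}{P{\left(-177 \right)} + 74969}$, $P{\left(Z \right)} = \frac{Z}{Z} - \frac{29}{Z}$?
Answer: $\frac{13269719}{177} \approx 74970.0$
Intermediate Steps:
$P{\left(Z \right)} = 1 - \frac{29}{Z}$
$o = \frac{177}{13269719}$ ($o = \frac{1}{\frac{-29 - 177}{-177} + 74969} = \frac{1}{\left(- \frac{1}{177}\right) \left(-206\right) + 74969} = \frac{1}{\frac{206}{177} + 74969} = \frac{1}{\frac{13269719}{177}} = \frac{177}{13269719} \approx 1.3339 \cdot 10^{-5}$)
$\frac{1}{o} = \frac{1}{\frac{177}{13269719}} = \frac{13269719}{177}$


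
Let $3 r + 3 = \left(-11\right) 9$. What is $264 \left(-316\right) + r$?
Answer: $-83458$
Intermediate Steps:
$r = -34$ ($r = -1 + \frac{\left(-11\right) 9}{3} = -1 + \frac{1}{3} \left(-99\right) = -1 - 33 = -34$)
$264 \left(-316\right) + r = 264 \left(-316\right) - 34 = -83424 - 34 = -83458$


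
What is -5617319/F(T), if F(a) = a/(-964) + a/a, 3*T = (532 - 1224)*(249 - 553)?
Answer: 4061321637/51869 ≈ 78300.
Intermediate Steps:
T = 210368/3 (T = ((532 - 1224)*(249 - 553))/3 = (-692*(-304))/3 = (⅓)*210368 = 210368/3 ≈ 70123.)
F(a) = 1 - a/964 (F(a) = a*(-1/964) + 1 = -a/964 + 1 = 1 - a/964)
-5617319/F(T) = -5617319/(1 - 1/964*210368/3) = -5617319/(1 - 52592/723) = -5617319/(-51869/723) = -5617319*(-723/51869) = 4061321637/51869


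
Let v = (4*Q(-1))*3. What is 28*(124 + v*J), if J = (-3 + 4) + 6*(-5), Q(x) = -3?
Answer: 32704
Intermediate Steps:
v = -36 (v = (4*(-3))*3 = -12*3 = -36)
J = -29 (J = 1 - 30 = -29)
28*(124 + v*J) = 28*(124 - 36*(-29)) = 28*(124 + 1044) = 28*1168 = 32704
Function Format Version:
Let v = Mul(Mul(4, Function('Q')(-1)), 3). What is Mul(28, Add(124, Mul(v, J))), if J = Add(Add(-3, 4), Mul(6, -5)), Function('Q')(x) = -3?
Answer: 32704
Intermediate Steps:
v = -36 (v = Mul(Mul(4, -3), 3) = Mul(-12, 3) = -36)
J = -29 (J = Add(1, -30) = -29)
Mul(28, Add(124, Mul(v, J))) = Mul(28, Add(124, Mul(-36, -29))) = Mul(28, Add(124, 1044)) = Mul(28, 1168) = 32704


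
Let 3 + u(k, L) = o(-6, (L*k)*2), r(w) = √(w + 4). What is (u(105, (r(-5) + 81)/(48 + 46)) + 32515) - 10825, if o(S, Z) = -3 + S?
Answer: 21678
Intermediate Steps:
r(w) = √(4 + w)
u(k, L) = -12 (u(k, L) = -3 + (-3 - 6) = -3 - 9 = -12)
(u(105, (r(-5) + 81)/(48 + 46)) + 32515) - 10825 = (-12 + 32515) - 10825 = 32503 - 10825 = 21678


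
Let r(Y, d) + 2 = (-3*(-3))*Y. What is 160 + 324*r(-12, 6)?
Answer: -35480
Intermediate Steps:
r(Y, d) = -2 + 9*Y (r(Y, d) = -2 + (-3*(-3))*Y = -2 + 9*Y)
160 + 324*r(-12, 6) = 160 + 324*(-2 + 9*(-12)) = 160 + 324*(-2 - 108) = 160 + 324*(-110) = 160 - 35640 = -35480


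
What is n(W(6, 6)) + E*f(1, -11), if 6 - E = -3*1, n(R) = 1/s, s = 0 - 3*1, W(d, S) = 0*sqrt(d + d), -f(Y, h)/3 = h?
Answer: 890/3 ≈ 296.67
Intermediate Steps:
f(Y, h) = -3*h
W(d, S) = 0 (W(d, S) = 0*sqrt(2*d) = 0*(sqrt(2)*sqrt(d)) = 0)
s = -3 (s = 0 - 3 = -3)
n(R) = -1/3 (n(R) = 1/(-3) = -1/3)
E = 9 (E = 6 - (-3) = 6 - 1*(-3) = 6 + 3 = 9)
n(W(6, 6)) + E*f(1, -11) = -1/3 + 9*(-3*(-11)) = -1/3 + 9*33 = -1/3 + 297 = 890/3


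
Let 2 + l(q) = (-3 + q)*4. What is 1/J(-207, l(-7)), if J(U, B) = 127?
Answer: 1/127 ≈ 0.0078740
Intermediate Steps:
l(q) = -14 + 4*q (l(q) = -2 + (-3 + q)*4 = -2 + (-12 + 4*q) = -14 + 4*q)
1/J(-207, l(-7)) = 1/127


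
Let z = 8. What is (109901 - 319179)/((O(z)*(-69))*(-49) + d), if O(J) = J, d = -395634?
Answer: 104639/184293 ≈ 0.56779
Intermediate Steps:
(109901 - 319179)/((O(z)*(-69))*(-49) + d) = (109901 - 319179)/((8*(-69))*(-49) - 395634) = -209278/(-552*(-49) - 395634) = -209278/(27048 - 395634) = -209278/(-368586) = -209278*(-1/368586) = 104639/184293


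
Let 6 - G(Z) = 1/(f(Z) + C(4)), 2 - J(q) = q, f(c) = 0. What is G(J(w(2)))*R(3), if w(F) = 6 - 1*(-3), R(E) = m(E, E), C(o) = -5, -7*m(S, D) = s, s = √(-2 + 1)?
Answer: -31*I/35 ≈ -0.88571*I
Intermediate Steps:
s = I (s = √(-1) = I ≈ 1.0*I)
m(S, D) = -I/7
R(E) = -I/7
w(F) = 9 (w(F) = 6 + 3 = 9)
J(q) = 2 - q
G(Z) = 31/5 (G(Z) = 6 - 1/(0 - 5) = 6 - 1/(-5) = 6 - 1*(-⅕) = 6 + ⅕ = 31/5)
G(J(w(2)))*R(3) = 31*(-I/7)/5 = -31*I/35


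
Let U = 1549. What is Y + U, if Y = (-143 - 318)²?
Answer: 214070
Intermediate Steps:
Y = 212521 (Y = (-461)² = 212521)
Y + U = 212521 + 1549 = 214070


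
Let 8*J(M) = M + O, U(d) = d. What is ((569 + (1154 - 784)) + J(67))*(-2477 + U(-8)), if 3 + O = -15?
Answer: -18789085/8 ≈ -2.3486e+6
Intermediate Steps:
O = -18 (O = -3 - 15 = -18)
J(M) = -9/4 + M/8 (J(M) = (M - 18)/8 = (-18 + M)/8 = -9/4 + M/8)
((569 + (1154 - 784)) + J(67))*(-2477 + U(-8)) = ((569 + (1154 - 784)) + (-9/4 + (⅛)*67))*(-2477 - 8) = ((569 + 370) + (-9/4 + 67/8))*(-2485) = (939 + 49/8)*(-2485) = (7561/8)*(-2485) = -18789085/8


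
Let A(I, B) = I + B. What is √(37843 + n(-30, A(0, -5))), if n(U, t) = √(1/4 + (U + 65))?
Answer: √(151372 + 2*√141)/2 ≈ 194.55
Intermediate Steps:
A(I, B) = B + I
n(U, t) = √(261/4 + U) (n(U, t) = √(¼ + (65 + U)) = √(261/4 + U))
√(37843 + n(-30, A(0, -5))) = √(37843 + √(261 + 4*(-30))/2) = √(37843 + √(261 - 120)/2) = √(37843 + √141/2)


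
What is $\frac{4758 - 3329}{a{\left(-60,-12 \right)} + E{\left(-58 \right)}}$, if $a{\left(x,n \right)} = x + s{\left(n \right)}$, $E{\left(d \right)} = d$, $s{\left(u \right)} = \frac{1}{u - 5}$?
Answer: $- \frac{24293}{2007} \approx -12.104$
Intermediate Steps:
$s{\left(u \right)} = \frac{1}{-5 + u}$
$a{\left(x,n \right)} = x + \frac{1}{-5 + n}$
$\frac{4758 - 3329}{a{\left(-60,-12 \right)} + E{\left(-58 \right)}} = \frac{4758 - 3329}{\frac{1 - 60 \left(-5 - 12\right)}{-5 - 12} - 58} = \frac{1429}{\frac{1 - -1020}{-17} - 58} = \frac{1429}{- \frac{1 + 1020}{17} - 58} = \frac{1429}{\left(- \frac{1}{17}\right) 1021 - 58} = \frac{1429}{- \frac{1021}{17} - 58} = \frac{1429}{- \frac{2007}{17}} = 1429 \left(- \frac{17}{2007}\right) = - \frac{24293}{2007}$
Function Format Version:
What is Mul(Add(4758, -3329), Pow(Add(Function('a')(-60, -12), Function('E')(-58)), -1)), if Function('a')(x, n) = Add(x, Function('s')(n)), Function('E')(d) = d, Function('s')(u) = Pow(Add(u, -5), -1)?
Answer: Rational(-24293, 2007) ≈ -12.104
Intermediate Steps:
Function('s')(u) = Pow(Add(-5, u), -1)
Function('a')(x, n) = Add(x, Pow(Add(-5, n), -1))
Mul(Add(4758, -3329), Pow(Add(Function('a')(-60, -12), Function('E')(-58)), -1)) = Mul(Add(4758, -3329), Pow(Add(Mul(Pow(Add(-5, -12), -1), Add(1, Mul(-60, Add(-5, -12)))), -58), -1)) = Mul(1429, Pow(Add(Mul(Pow(-17, -1), Add(1, Mul(-60, -17))), -58), -1)) = Mul(1429, Pow(Add(Mul(Rational(-1, 17), Add(1, 1020)), -58), -1)) = Mul(1429, Pow(Add(Mul(Rational(-1, 17), 1021), -58), -1)) = Mul(1429, Pow(Add(Rational(-1021, 17), -58), -1)) = Mul(1429, Pow(Rational(-2007, 17), -1)) = Mul(1429, Rational(-17, 2007)) = Rational(-24293, 2007)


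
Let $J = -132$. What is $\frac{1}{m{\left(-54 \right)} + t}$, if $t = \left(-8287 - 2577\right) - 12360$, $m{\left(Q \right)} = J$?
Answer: $- \frac{1}{23356} \approx -4.2816 \cdot 10^{-5}$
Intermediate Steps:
$m{\left(Q \right)} = -132$
$t = -23224$ ($t = -10864 - 12360 = -23224$)
$\frac{1}{m{\left(-54 \right)} + t} = \frac{1}{-132 - 23224} = \frac{1}{-23356} = - \frac{1}{23356}$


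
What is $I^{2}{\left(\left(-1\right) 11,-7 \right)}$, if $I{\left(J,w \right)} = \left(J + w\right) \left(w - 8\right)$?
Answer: $72900$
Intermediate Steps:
$I{\left(J,w \right)} = \left(-8 + w\right) \left(J + w\right)$ ($I{\left(J,w \right)} = \left(J + w\right) \left(-8 + w\right) = \left(-8 + w\right) \left(J + w\right)$)
$I^{2}{\left(\left(-1\right) 11,-7 \right)} = \left(\left(-7\right)^{2} - 8 \left(\left(-1\right) 11\right) - -56 + \left(-1\right) 11 \left(-7\right)\right)^{2} = \left(49 - -88 + 56 - -77\right)^{2} = \left(49 + 88 + 56 + 77\right)^{2} = 270^{2} = 72900$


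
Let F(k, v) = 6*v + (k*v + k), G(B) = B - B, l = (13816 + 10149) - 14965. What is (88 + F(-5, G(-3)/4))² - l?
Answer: -2111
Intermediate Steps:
l = 9000 (l = 23965 - 14965 = 9000)
G(B) = 0
F(k, v) = k + 6*v + k*v (F(k, v) = 6*v + (k + k*v) = k + 6*v + k*v)
(88 + F(-5, G(-3)/4))² - l = (88 + (-5 + 6*(0/4) - 0/4))² - 1*9000 = (88 + (-5 + 6*(0*(¼)) - 0/4))² - 9000 = (88 + (-5 + 6*0 - 5*0))² - 9000 = (88 + (-5 + 0 + 0))² - 9000 = (88 - 5)² - 9000 = 83² - 9000 = 6889 - 9000 = -2111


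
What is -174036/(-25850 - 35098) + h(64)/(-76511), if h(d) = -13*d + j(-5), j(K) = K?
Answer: 1113890156/388599369 ≈ 2.8664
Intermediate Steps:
h(d) = -5 - 13*d (h(d) = -13*d - 5 = -5 - 13*d)
-174036/(-25850 - 35098) + h(64)/(-76511) = -174036/(-25850 - 35098) + (-5 - 13*64)/(-76511) = -174036/(-60948) + (-5 - 832)*(-1/76511) = -174036*(-1/60948) - 837*(-1/76511) = 14503/5079 + 837/76511 = 1113890156/388599369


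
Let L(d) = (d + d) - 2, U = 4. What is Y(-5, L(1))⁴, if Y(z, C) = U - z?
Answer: 6561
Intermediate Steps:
L(d) = -2 + 2*d (L(d) = 2*d - 2 = -2 + 2*d)
Y(z, C) = 4 - z
Y(-5, L(1))⁴ = (4 - 1*(-5))⁴ = (4 + 5)⁴ = 9⁴ = 6561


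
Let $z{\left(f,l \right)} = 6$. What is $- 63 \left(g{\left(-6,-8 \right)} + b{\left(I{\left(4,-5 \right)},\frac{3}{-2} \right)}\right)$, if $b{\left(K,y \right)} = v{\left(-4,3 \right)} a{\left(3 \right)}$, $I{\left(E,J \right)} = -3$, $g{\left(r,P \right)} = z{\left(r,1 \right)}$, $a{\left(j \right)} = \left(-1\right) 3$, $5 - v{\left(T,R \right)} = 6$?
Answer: $-567$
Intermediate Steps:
$v{\left(T,R \right)} = -1$ ($v{\left(T,R \right)} = 5 - 6 = -1$)
$a{\left(j \right)} = -3$
$g{\left(r,P \right)} = 6$
$b{\left(K,y \right)} = 3$ ($b{\left(K,y \right)} = \left(-1\right) \left(-3\right) = 3$)
$- 63 \left(g{\left(-6,-8 \right)} + b{\left(I{\left(4,-5 \right)},\frac{3}{-2} \right)}\right) = - 63 \left(6 + 3\right) = \left(-63\right) 9 = -567$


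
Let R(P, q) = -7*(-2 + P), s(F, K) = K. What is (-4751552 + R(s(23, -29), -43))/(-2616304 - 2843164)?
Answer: 4751335/5459468 ≈ 0.87029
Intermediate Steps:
R(P, q) = 14 - 7*P
(-4751552 + R(s(23, -29), -43))/(-2616304 - 2843164) = (-4751552 + (14 - 7*(-29)))/(-2616304 - 2843164) = (-4751552 + (14 + 203))/(-5459468) = (-4751552 + 217)*(-1/5459468) = -4751335*(-1/5459468) = 4751335/5459468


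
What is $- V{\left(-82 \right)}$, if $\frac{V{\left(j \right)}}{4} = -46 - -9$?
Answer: $148$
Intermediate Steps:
$V{\left(j \right)} = -148$ ($V{\left(j \right)} = 4 \left(-46 - -9\right) = 4 \left(-46 + 9\right) = 4 \left(-37\right) = -148$)
$- V{\left(-82 \right)} = \left(-1\right) \left(-148\right) = 148$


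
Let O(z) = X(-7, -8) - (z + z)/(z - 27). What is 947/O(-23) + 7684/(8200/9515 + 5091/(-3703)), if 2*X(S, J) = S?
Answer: -12137819588226/798970913 ≈ -15192.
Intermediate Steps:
X(S, J) = S/2
O(z) = -7/2 - 2*z/(-27 + z) (O(z) = (1/2)*(-7) - (z + z)/(z - 27) = -7/2 - 2*z/(-27 + z))
947/O(-23) + 7684/(8200/9515 + 5091/(-3703)) = 947/(((189 - 11*(-23))/(2*(-27 - 23)))) + 7684/(8200/9515 + 5091/(-3703)) = 947/(((1/2)*(189 + 253)/(-50))) + 7684/(8200*(1/9515) + 5091*(-1/3703)) = 947/(((1/2)*(-1/50)*442)) + 7684/(1640/1903 - 5091/3703) = 947/(-221/50) + 7684/(-3615253/7046809) = 947*(-50/221) + 7684*(-7046809/3615253) = -47350/221 - 54147680356/3615253 = -12137819588226/798970913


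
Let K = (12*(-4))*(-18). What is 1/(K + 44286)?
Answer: 1/45150 ≈ 2.2148e-5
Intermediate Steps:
K = 864 (K = -48*(-18) = 864)
1/(K + 44286) = 1/(864 + 44286) = 1/45150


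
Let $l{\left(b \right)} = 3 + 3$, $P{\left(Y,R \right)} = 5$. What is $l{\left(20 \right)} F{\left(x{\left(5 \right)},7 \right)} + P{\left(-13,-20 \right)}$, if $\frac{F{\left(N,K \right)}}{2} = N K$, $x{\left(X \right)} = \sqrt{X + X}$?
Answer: $5 + 84 \sqrt{10} \approx 270.63$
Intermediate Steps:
$l{\left(b \right)} = 6$
$x{\left(X \right)} = \sqrt{2} \sqrt{X}$ ($x{\left(X \right)} = \sqrt{2 X} = \sqrt{2} \sqrt{X}$)
$F{\left(N,K \right)} = 2 K N$ ($F{\left(N,K \right)} = 2 N K = 2 K N$)
$l{\left(20 \right)} F{\left(x{\left(5 \right)},7 \right)} + P{\left(-13,-20 \right)} = 6 \cdot 2 \cdot 7 \sqrt{2} \sqrt{5} + 5 = 6 \cdot 2 \cdot 7 \sqrt{10} + 5 = 6 \cdot 14 \sqrt{10} + 5 = 84 \sqrt{10} + 5 = 5 + 84 \sqrt{10}$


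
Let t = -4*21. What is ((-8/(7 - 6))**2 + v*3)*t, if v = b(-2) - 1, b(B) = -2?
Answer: -4620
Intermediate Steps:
v = -3 (v = -2 - 1 = -3)
t = -84
((-8/(7 - 6))**2 + v*3)*t = ((-8/(7 - 6))**2 - 3*3)*(-84) = ((-8/1)**2 - 9)*(-84) = ((-8*1)**2 - 9)*(-84) = ((-8)**2 - 9)*(-84) = (64 - 9)*(-84) = 55*(-84) = -4620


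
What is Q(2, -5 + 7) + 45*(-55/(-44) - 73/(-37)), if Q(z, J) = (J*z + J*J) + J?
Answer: 22945/148 ≈ 155.03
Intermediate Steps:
Q(z, J) = J + J**2 + J*z (Q(z, J) = (J*z + J**2) + J = (J**2 + J*z) + J = J + J**2 + J*z)
Q(2, -5 + 7) + 45*(-55/(-44) - 73/(-37)) = (-5 + 7)*(1 + (-5 + 7) + 2) + 45*(-55/(-44) - 73/(-37)) = 2*(1 + 2 + 2) + 45*(-55*(-1/44) - 73*(-1/37)) = 2*5 + 45*(5/4 + 73/37) = 10 + 45*(477/148) = 10 + 21465/148 = 22945/148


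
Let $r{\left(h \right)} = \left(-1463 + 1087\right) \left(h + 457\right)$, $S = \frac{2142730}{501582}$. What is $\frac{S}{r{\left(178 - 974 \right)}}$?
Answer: $\frac{22795}{680145192} \approx 3.3515 \cdot 10^{-5}$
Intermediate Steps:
$S = \frac{1071365}{250791}$ ($S = 2142730 \cdot \frac{1}{501582} = \frac{1071365}{250791} \approx 4.2719$)
$r{\left(h \right)} = -171832 - 376 h$ ($r{\left(h \right)} = - 376 \left(457 + h\right) = -171832 - 376 h$)
$\frac{S}{r{\left(178 - 974 \right)}} = \frac{1071365}{250791 \left(-171832 - 376 \left(178 - 974\right)\right)} = \frac{1071365}{250791 \left(-171832 - -299296\right)} = \frac{1071365}{250791 \left(-171832 + 299296\right)} = \frac{1071365}{250791 \cdot 127464} = \frac{1071365}{250791} \cdot \frac{1}{127464} = \frac{22795}{680145192}$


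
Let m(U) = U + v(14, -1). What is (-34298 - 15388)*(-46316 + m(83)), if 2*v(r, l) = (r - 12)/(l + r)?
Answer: 2297129016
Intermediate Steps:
v(r, l) = (-12 + r)/(2*(l + r)) (v(r, l) = ((r - 12)/(l + r))/2 = ((-12 + r)/(l + r))/2 = (-12 + r)/(2*(l + r)))
m(U) = 1/13 + U (m(U) = U + (-6 + (½)*14)/(-1 + 14) = U + (-6 + 7)/13 = U + (1/13)*1 = U + 1/13 = 1/13 + U)
(-34298 - 15388)*(-46316 + m(83)) = (-34298 - 15388)*(-46316 + (1/13 + 83)) = -49686*(-46316 + 1080/13) = -49686*(-601028/13) = 2297129016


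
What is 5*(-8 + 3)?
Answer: -25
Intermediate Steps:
5*(-8 + 3) = 5*(-5) = -25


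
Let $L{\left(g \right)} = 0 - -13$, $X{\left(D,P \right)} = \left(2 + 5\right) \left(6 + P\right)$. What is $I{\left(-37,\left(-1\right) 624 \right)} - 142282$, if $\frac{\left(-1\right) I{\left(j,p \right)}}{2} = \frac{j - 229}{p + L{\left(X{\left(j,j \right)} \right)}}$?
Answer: $- \frac{86934834}{611} \approx -1.4228 \cdot 10^{5}$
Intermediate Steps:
$X{\left(D,P \right)} = 42 + 7 P$ ($X{\left(D,P \right)} = 7 \left(6 + P\right) = 42 + 7 P$)
$L{\left(g \right)} = 13$ ($L{\left(g \right)} = 0 + 13 = 13$)
$I{\left(j,p \right)} = - \frac{2 \left(-229 + j\right)}{13 + p}$ ($I{\left(j,p \right)} = - 2 \frac{j - 229}{p + 13} = - 2 \frac{-229 + j}{13 + p} = - \frac{2 \left(-229 + j\right)}{13 + p}$)
$I{\left(-37,\left(-1\right) 624 \right)} - 142282 = \frac{2 \left(229 - -37\right)}{13 - 624} - 142282 = \frac{2 \left(229 + 37\right)}{13 - 624} - 142282 = 2 \frac{1}{-611} \cdot 266 - 142282 = 2 \left(- \frac{1}{611}\right) 266 - 142282 = - \frac{532}{611} - 142282 = - \frac{86934834}{611}$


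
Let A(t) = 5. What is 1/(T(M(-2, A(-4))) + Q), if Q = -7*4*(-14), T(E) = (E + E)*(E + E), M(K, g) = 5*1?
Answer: 1/492 ≈ 0.0020325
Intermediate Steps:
M(K, g) = 5
T(E) = 4*E² (T(E) = (2*E)*(2*E) = 4*E²)
Q = 392 (Q = -28*(-14) = 392)
1/(T(M(-2, A(-4))) + Q) = 1/(4*5² + 392) = 1/(4*25 + 392) = 1/(100 + 392) = 1/492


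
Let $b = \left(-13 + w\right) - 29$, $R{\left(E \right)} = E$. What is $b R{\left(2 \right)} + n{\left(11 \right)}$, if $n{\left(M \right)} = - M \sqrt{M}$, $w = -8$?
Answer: $-100 - 11 \sqrt{11} \approx -136.48$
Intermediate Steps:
$n{\left(M \right)} = - M^{\frac{3}{2}}$
$b = -50$ ($b = \left(-13 - 8\right) - 29 = -21 - 29 = -50$)
$b R{\left(2 \right)} + n{\left(11 \right)} = \left(-50\right) 2 - 11^{\frac{3}{2}} = -100 - 11 \sqrt{11}$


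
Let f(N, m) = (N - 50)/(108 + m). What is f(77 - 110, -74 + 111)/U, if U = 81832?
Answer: -83/11865640 ≈ -6.9950e-6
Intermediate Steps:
f(N, m) = (-50 + N)/(108 + m)
f(77 - 110, -74 + 111)/U = ((-50 + (77 - 110))/(108 + (-74 + 111)))/81832 = ((-50 - 33)/(108 + 37))*(1/81832) = (-83/145)*(1/81832) = ((1/145)*(-83))*(1/81832) = -83/145*1/81832 = -83/11865640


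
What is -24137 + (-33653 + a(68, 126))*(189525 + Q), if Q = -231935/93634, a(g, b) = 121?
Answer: -297526406628819/46817 ≈ -6.3551e+9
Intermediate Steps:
Q = -231935/93634 (Q = -231935*1/93634 = -231935/93634 ≈ -2.4770)
-24137 + (-33653 + a(68, 126))*(189525 + Q) = -24137 + (-33653 + 121)*(189525 - 231935/93634) = -24137 - 33532*17745751915/93634 = -24137 - 297525276606890/46817 = -297526406628819/46817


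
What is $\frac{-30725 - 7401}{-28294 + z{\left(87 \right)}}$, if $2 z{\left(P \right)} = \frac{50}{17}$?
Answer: $\frac{648142}{480973} \approx 1.3476$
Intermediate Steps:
$z{\left(P \right)} = \frac{25}{17}$ ($z{\left(P \right)} = \frac{50 \cdot \frac{1}{17}}{2} = \frac{1}{2} \cdot \frac{50}{17} = \frac{25}{17}$)
$\frac{-30725 - 7401}{-28294 + z{\left(87 \right)}} = \frac{-30725 - 7401}{-28294 + \frac{25}{17}} = - \frac{38126}{- \frac{480973}{17}} = \left(-38126\right) \left(- \frac{17}{480973}\right) = \frac{648142}{480973}$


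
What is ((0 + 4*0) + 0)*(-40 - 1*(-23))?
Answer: 0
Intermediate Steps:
((0 + 4*0) + 0)*(-40 - 1*(-23)) = ((0 + 0) + 0)*(-40 + 23) = (0 + 0)*(-17) = 0*(-17) = 0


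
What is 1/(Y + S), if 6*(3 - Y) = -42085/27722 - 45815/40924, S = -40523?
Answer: -3403485384/137907731574695 ≈ -2.4679e-5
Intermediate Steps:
Y = 11706641137/3403485384 (Y = 3 - (-42085/27722 - 45815/40924)/6 = 3 - 1/6*(-1496184985/567247564) = 3 + 1496184985/3403485384 = 11706641137/3403485384 ≈ 3.4396)
1/(Y + S) = 1/(11706641137/3403485384 - 40523) = 1/(-137907731574695/3403485384) = -3403485384/137907731574695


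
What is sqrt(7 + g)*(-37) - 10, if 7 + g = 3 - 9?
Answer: -10 - 37*I*sqrt(6) ≈ -10.0 - 90.631*I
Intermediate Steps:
g = -13 (g = -7 + (3 - 9) = -7 - 6 = -13)
sqrt(7 + g)*(-37) - 10 = sqrt(7 - 13)*(-37) - 10 = sqrt(-6)*(-37) - 10 = (I*sqrt(6))*(-37) - 10 = -37*I*sqrt(6) - 10 = -10 - 37*I*sqrt(6)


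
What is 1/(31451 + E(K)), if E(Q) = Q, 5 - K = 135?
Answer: 1/31321 ≈ 3.1927e-5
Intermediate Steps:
K = -130 (K = 5 - 1*135 = 5 - 135 = -130)
1/(31451 + E(K)) = 1/(31451 - 130) = 1/31321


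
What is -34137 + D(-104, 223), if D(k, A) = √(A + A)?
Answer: -34137 + √446 ≈ -34116.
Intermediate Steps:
D(k, A) = √2*√A (D(k, A) = √(2*A) = √2*√A)
-34137 + D(-104, 223) = -34137 + √2*√223 = -34137 + √446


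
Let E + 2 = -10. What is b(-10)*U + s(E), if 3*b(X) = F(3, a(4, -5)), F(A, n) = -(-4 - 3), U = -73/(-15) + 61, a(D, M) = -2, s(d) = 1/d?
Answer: 27649/180 ≈ 153.61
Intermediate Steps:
E = -12 (E = -2 - 10 = -12)
U = 988/15 (U = -73*(-1/15) + 61 = 73/15 + 61 = 988/15 ≈ 65.867)
F(A, n) = 7 (F(A, n) = -1*(-7) = 7)
b(X) = 7/3 (b(X) = (1/3)*7 = 7/3)
b(-10)*U + s(E) = (7/3)*(988/15) + 1/(-12) = 6916/45 - 1/12 = 27649/180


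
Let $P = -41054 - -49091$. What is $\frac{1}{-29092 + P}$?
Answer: $- \frac{1}{21055} \approx -4.7495 \cdot 10^{-5}$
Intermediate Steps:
$P = 8037$ ($P = -41054 + 49091 = 8037$)
$\frac{1}{-29092 + P} = \frac{1}{-29092 + 8037} = \frac{1}{-21055} = - \frac{1}{21055}$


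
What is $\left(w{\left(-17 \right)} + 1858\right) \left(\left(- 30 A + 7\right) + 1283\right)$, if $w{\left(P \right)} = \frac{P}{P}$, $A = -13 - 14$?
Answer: $3903900$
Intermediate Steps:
$A = -27$ ($A = -13 - 14 = -27$)
$w{\left(P \right)} = 1$
$\left(w{\left(-17 \right)} + 1858\right) \left(\left(- 30 A + 7\right) + 1283\right) = \left(1 + 1858\right) \left(\left(\left(-30\right) \left(-27\right) + 7\right) + 1283\right) = 1859 \left(\left(810 + 7\right) + 1283\right) = 1859 \left(817 + 1283\right) = 1859 \cdot 2100 = 3903900$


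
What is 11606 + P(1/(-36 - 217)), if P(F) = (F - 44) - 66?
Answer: 2908487/253 ≈ 11496.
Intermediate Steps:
P(F) = -110 + F (P(F) = (-44 + F) - 66 = -110 + F)
11606 + P(1/(-36 - 217)) = 11606 + (-110 + 1/(-36 - 217)) = 11606 + (-110 + 1/(-253)) = 11606 + (-110 - 1/253) = 11606 - 27831/253 = 2908487/253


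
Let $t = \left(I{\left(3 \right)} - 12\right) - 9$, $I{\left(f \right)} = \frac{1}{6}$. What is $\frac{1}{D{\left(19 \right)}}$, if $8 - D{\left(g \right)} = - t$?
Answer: $- \frac{6}{77} \approx -0.077922$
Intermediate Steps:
$I{\left(f \right)} = \frac{1}{6}$
$t = - \frac{125}{6}$ ($t = \left(\frac{1}{6} - 12\right) - 9 = - \frac{71}{6} - 9 = - \frac{125}{6} \approx -20.833$)
$D{\left(g \right)} = - \frac{77}{6}$ ($D{\left(g \right)} = 8 - \left(-1\right) \left(- \frac{125}{6}\right) = 8 - \frac{125}{6} = - \frac{77}{6}$)
$\frac{1}{D{\left(19 \right)}} = \frac{1}{- \frac{77}{6}} = - \frac{6}{77}$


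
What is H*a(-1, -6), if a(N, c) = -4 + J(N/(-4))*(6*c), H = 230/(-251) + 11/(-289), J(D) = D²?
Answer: 1730775/290156 ≈ 5.9650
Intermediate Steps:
H = -69231/72539 (H = 230*(-1/251) + 11*(-1/289) = -230/251 - 11/289 = -69231/72539 ≈ -0.95440)
a(N, c) = -4 + 3*c*N²/8 (a(N, c) = -4 + (N/(-4))²*(6*c) = -4 + (N*(-¼))²*(6*c) = -4 + (-N/4)²*(6*c) = -4 + (N²/16)*(6*c) = -4 + 3*c*N²/8)
H*a(-1, -6) = -69231*(-4 + (3/8)*(-6)*(-1)²)/72539 = -69231*(-4 + (3/8)*(-6)*1)/72539 = -69231*(-4 - 9/4)/72539 = -69231/72539*(-25/4) = 1730775/290156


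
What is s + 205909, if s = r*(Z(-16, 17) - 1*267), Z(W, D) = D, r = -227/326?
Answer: 33591542/163 ≈ 2.0608e+5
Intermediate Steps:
r = -227/326 (r = -227*1/326 = -227/326 ≈ -0.69632)
s = 28375/163 (s = -227*(17 - 1*267)/326 = -227*(17 - 267)/326 = -227/326*(-250) = 28375/163 ≈ 174.08)
s + 205909 = 28375/163 + 205909 = 33591542/163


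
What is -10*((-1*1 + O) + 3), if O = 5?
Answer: -70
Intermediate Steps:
-10*((-1*1 + O) + 3) = -10*((-1*1 + 5) + 3) = -10*((-1 + 5) + 3) = -10*(4 + 3) = -10*7 = -70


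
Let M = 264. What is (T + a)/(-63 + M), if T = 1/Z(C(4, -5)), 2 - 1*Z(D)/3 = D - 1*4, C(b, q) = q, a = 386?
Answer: 12739/6633 ≈ 1.9205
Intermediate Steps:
Z(D) = 18 - 3*D (Z(D) = 6 - 3*(D - 1*4) = 6 - 3*(D - 4) = 6 - 3*(-4 + D) = 6 + (12 - 3*D) = 18 - 3*D)
T = 1/33 (T = 1/(18 - 3*(-5)) = 1/(18 + 15) = 1/33 ≈ 0.030303)
(T + a)/(-63 + M) = (1/33 + 386)/(-63 + 264) = (12739/33)/201 = (12739/33)*(1/201) = 12739/6633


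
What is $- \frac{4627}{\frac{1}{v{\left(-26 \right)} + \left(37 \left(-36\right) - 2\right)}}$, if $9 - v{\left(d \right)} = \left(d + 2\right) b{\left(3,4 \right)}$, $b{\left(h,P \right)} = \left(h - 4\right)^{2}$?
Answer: $6019727$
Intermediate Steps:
$b{\left(h,P \right)} = \left(-4 + h\right)^{2}$
$v{\left(d \right)} = 7 - d$ ($v{\left(d \right)} = 9 - \left(d + 2\right) \left(-4 + 3\right)^{2} = 9 - \left(2 + d\right) \left(-1\right)^{2} = 9 - \left(2 + d\right) 1 = 9 - \left(2 + d\right) = 7 - d$)
$- \frac{4627}{\frac{1}{v{\left(-26 \right)} + \left(37 \left(-36\right) - 2\right)}} = - \frac{4627}{\frac{1}{\left(7 - -26\right) + \left(37 \left(-36\right) - 2\right)}} = - \frac{4627}{\frac{1}{\left(7 + 26\right) - 1334}} = - \frac{4627}{\frac{1}{33 - 1334}} = - \frac{4627}{\frac{1}{-1301}} = - \frac{4627}{- \frac{1}{1301}} = \left(-4627\right) \left(-1301\right) = 6019727$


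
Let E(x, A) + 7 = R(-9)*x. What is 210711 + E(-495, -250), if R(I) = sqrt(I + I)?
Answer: 210704 - 1485*I*sqrt(2) ≈ 2.107e+5 - 2100.1*I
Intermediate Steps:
R(I) = sqrt(2)*sqrt(I) (R(I) = sqrt(2*I) = sqrt(2)*sqrt(I))
E(x, A) = -7 + 3*I*x*sqrt(2) (E(x, A) = -7 + (sqrt(2)*sqrt(-9))*x = -7 + (sqrt(2)*(3*I))*x = -7 + (3*I*sqrt(2))*x = -7 + 3*I*x*sqrt(2))
210711 + E(-495, -250) = 210711 + (-7 + 3*I*(-495)*sqrt(2)) = 210711 + (-7 - 1485*I*sqrt(2)) = 210704 - 1485*I*sqrt(2)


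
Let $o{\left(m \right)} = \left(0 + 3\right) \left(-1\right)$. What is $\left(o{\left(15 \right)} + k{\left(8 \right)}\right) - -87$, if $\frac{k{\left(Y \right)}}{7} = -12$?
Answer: $0$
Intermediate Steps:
$o{\left(m \right)} = -3$ ($o{\left(m \right)} = 3 \left(-1\right) = -3$)
$k{\left(Y \right)} = -84$ ($k{\left(Y \right)} = 7 \left(-12\right) = -84$)
$\left(o{\left(15 \right)} + k{\left(8 \right)}\right) - -87 = \left(-3 - 84\right) - -87 = -87 + 87 = 0$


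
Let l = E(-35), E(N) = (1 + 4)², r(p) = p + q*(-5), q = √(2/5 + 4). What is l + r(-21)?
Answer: 4 - √110 ≈ -6.4881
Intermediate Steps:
q = √110/5 (q = √(2*(⅕) + 4) = √(⅖ + 4) = √(22/5) = √110/5 ≈ 2.0976)
r(p) = p - √110 (r(p) = p + (√110/5)*(-5) = p - √110)
E(N) = 25 (E(N) = 5² = 25)
l = 25
l + r(-21) = 25 + (-21 - √110) = 4 - √110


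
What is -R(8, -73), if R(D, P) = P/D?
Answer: 73/8 ≈ 9.1250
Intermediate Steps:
-R(8, -73) = -(-73)/8 = -1*(-73/8) = 73/8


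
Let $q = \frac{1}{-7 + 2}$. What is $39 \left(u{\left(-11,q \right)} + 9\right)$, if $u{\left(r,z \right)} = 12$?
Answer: $819$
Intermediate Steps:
$q = - \frac{1}{5}$ ($q = \frac{1}{-5} = - \frac{1}{5} \approx -0.2$)
$39 \left(u{\left(-11,q \right)} + 9\right) = 39 \left(12 + 9\right) = 39 \cdot 21 = 819$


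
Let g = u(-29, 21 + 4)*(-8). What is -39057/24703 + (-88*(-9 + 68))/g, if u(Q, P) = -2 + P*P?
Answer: -1185752/2198567 ≈ -0.53933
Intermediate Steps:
u(Q, P) = -2 + P**2
g = -4984 (g = (-2 + (21 + 4)**2)*(-8) = (-2 + 25**2)*(-8) = (-2 + 625)*(-8) = 623*(-8) = -4984)
-39057/24703 + (-88*(-9 + 68))/g = -39057/24703 - 88*(-9 + 68)/(-4984) = -39057*1/24703 - 88*59*(-1/4984) = -39057/24703 - 5192*(-1/4984) = -39057/24703 + 649/623 = -1185752/2198567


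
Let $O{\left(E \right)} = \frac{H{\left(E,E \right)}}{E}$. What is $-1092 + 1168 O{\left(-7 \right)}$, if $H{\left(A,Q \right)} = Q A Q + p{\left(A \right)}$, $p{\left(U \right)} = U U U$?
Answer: $113372$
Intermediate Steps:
$p{\left(U \right)} = U^{3}$ ($p{\left(U \right)} = U^{2} U = U^{3}$)
$H{\left(A,Q \right)} = A^{3} + A Q^{2}$ ($H{\left(A,Q \right)} = Q A Q + A^{3} = A Q Q + A^{3} = A Q^{2} + A^{3} = A^{3} + A Q^{2}$)
$O{\left(E \right)} = 2 E^{2}$ ($O{\left(E \right)} = \frac{E \left(E^{2} + E^{2}\right)}{E} = \frac{E 2 E^{2}}{E} = \frac{2 E^{3}}{E} = 2 E^{2}$)
$-1092 + 1168 O{\left(-7 \right)} = -1092 + 1168 \cdot 2 \left(-7\right)^{2} = -1092 + 1168 \cdot 2 \cdot 49 = -1092 + 1168 \cdot 98 = -1092 + 114464 = 113372$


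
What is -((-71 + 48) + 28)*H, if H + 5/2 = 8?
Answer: -55/2 ≈ -27.500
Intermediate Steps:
H = 11/2 (H = -5/2 + 8 = 11/2 ≈ 5.5000)
-((-71 + 48) + 28)*H = -((-71 + 48) + 28)*11/2 = -(-23 + 28)*11/2 = -5*11/2 = -1*55/2 = -55/2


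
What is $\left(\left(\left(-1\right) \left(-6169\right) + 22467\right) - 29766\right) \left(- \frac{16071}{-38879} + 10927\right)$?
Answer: $- \frac{480077001520}{38879} \approx -1.2348 \cdot 10^{7}$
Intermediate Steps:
$\left(\left(\left(-1\right) \left(-6169\right) + 22467\right) - 29766\right) \left(- \frac{16071}{-38879} + 10927\right) = \left(\left(6169 + 22467\right) - 29766\right) \left(\left(-16071\right) \left(- \frac{1}{38879}\right) + 10927\right) = \left(28636 - 29766\right) \left(\frac{16071}{38879} + 10927\right) = \left(-1130\right) \frac{424846904}{38879} = - \frac{480077001520}{38879}$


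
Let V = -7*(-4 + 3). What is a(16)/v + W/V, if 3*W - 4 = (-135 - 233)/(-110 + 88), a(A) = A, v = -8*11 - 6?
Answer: 2956/3619 ≈ 0.81680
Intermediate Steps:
v = -94 (v = -88 - 6 = -94)
V = 7 (V = -7*(-1) = 7)
W = 76/11 (W = 4/3 + ((-135 - 233)/(-110 + 88))/3 = 4/3 + (-368/(-22))/3 = 4/3 + (-368*(-1/22))/3 = 4/3 + (1/3)*(184/11) = 4/3 + 184/33 = 76/11 ≈ 6.9091)
a(16)/v + W/V = 16/(-94) + (76/11)/7 = 16*(-1/94) + (76/11)*(1/7) = -8/47 + 76/77 = 2956/3619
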